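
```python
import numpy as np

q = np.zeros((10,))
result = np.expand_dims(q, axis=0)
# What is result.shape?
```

(1, 10)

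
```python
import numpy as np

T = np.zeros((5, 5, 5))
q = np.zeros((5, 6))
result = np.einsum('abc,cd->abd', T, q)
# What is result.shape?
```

(5, 5, 6)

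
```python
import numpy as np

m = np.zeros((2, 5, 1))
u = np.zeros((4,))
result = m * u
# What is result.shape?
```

(2, 5, 4)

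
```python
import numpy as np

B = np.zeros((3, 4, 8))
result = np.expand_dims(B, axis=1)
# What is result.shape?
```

(3, 1, 4, 8)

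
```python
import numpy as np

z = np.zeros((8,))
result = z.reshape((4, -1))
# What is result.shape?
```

(4, 2)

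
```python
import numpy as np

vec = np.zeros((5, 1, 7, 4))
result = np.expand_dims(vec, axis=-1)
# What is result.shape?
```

(5, 1, 7, 4, 1)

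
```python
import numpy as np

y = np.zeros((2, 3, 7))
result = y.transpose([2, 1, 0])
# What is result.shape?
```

(7, 3, 2)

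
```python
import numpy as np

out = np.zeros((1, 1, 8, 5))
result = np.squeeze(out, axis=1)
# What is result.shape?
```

(1, 8, 5)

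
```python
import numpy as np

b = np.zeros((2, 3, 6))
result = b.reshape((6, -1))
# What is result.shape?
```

(6, 6)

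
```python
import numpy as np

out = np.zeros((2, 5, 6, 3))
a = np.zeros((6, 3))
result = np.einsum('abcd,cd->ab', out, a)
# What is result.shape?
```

(2, 5)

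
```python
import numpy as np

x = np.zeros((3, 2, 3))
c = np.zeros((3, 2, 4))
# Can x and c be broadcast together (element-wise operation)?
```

No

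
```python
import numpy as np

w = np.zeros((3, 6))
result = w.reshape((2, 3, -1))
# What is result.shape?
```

(2, 3, 3)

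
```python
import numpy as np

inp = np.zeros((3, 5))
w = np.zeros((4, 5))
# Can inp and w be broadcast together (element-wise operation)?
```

No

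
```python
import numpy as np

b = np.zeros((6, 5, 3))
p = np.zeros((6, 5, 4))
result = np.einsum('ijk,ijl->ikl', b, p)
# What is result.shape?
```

(6, 3, 4)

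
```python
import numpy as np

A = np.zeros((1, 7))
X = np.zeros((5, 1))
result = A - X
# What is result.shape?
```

(5, 7)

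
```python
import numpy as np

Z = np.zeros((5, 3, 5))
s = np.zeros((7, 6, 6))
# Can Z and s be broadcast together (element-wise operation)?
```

No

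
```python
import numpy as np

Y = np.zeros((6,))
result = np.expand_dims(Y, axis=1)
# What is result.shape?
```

(6, 1)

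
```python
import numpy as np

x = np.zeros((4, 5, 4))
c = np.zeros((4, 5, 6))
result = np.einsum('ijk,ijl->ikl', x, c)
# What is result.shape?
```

(4, 4, 6)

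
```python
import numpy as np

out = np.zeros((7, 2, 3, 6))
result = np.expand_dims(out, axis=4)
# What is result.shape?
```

(7, 2, 3, 6, 1)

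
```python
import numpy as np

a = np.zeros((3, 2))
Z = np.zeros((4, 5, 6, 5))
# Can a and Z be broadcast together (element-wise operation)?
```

No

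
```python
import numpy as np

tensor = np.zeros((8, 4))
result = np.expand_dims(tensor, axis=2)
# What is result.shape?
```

(8, 4, 1)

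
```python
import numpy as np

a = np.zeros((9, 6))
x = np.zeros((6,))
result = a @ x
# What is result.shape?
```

(9,)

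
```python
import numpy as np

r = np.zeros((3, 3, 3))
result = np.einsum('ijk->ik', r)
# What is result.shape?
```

(3, 3)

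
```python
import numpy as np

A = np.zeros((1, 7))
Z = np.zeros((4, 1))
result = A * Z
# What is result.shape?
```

(4, 7)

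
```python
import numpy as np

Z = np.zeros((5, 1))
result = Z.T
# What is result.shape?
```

(1, 5)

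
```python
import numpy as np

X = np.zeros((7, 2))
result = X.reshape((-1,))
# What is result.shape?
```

(14,)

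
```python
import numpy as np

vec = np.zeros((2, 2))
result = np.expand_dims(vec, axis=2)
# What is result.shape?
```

(2, 2, 1)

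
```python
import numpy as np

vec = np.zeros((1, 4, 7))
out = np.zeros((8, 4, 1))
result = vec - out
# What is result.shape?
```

(8, 4, 7)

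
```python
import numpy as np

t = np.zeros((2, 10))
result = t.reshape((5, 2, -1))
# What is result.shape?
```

(5, 2, 2)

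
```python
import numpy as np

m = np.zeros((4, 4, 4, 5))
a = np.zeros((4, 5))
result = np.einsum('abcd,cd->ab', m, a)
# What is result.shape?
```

(4, 4)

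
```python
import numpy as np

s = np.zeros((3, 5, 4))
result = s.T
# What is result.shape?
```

(4, 5, 3)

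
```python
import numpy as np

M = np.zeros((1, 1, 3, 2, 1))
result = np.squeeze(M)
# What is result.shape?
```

(3, 2)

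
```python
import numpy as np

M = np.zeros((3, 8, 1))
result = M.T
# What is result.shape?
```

(1, 8, 3)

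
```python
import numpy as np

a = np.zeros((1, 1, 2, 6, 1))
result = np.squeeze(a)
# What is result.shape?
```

(2, 6)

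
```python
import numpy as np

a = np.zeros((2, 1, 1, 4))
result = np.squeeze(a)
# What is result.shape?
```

(2, 4)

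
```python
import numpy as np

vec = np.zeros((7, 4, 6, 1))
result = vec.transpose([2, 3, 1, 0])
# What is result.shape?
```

(6, 1, 4, 7)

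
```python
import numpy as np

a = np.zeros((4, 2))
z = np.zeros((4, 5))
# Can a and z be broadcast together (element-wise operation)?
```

No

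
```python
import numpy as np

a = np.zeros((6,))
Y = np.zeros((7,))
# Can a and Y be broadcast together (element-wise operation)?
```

No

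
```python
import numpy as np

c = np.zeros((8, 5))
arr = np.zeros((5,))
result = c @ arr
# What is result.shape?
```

(8,)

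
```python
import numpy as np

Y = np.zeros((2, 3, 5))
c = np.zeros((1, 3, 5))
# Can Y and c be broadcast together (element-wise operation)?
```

Yes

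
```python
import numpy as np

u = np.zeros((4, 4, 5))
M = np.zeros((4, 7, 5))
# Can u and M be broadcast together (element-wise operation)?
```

No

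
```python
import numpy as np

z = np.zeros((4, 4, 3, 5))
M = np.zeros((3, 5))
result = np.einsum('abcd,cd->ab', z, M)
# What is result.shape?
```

(4, 4)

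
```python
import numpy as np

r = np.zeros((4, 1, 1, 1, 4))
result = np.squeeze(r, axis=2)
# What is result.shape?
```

(4, 1, 1, 4)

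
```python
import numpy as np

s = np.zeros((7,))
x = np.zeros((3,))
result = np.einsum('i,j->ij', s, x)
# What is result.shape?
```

(7, 3)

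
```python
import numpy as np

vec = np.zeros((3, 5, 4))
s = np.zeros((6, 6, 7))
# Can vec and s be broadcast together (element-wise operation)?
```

No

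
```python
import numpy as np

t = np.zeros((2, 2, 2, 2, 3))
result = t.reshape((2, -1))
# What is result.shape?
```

(2, 24)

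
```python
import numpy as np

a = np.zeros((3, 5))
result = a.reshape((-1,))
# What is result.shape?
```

(15,)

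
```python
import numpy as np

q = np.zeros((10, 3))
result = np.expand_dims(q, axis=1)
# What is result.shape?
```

(10, 1, 3)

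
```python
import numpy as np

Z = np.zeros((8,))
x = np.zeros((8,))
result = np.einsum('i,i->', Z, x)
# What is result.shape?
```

()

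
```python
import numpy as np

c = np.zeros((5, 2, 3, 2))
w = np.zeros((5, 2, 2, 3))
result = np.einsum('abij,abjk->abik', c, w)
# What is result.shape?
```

(5, 2, 3, 3)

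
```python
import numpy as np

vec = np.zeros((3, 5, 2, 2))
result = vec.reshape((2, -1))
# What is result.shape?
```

(2, 30)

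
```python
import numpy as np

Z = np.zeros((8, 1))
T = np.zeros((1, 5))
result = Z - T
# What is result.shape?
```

(8, 5)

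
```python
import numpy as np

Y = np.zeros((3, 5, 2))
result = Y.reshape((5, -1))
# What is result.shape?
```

(5, 6)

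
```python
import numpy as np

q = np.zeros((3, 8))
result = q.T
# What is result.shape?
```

(8, 3)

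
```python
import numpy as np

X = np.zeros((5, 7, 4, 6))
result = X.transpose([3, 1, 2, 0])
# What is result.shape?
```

(6, 7, 4, 5)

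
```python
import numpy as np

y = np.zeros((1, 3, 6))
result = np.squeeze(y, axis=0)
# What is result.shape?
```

(3, 6)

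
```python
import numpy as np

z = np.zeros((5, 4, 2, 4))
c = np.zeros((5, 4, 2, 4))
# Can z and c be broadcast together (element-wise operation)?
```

Yes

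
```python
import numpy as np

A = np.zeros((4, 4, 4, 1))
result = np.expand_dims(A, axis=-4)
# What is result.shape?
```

(4, 1, 4, 4, 1)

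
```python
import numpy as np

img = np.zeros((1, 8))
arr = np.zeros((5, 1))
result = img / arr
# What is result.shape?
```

(5, 8)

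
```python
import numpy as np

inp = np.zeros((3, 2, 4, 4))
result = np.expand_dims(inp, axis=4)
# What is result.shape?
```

(3, 2, 4, 4, 1)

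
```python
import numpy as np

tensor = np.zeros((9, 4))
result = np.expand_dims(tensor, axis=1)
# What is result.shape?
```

(9, 1, 4)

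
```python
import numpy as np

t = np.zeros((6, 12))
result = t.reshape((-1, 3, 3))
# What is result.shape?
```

(8, 3, 3)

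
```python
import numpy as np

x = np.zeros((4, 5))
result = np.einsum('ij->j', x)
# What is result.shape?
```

(5,)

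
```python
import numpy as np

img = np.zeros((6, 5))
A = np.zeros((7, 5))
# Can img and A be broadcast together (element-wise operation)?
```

No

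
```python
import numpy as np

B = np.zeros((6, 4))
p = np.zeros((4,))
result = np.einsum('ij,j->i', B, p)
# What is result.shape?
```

(6,)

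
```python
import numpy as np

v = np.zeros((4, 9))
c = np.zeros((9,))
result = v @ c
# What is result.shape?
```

(4,)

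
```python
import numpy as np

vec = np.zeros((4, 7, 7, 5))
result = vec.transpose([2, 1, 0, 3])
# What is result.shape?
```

(7, 7, 4, 5)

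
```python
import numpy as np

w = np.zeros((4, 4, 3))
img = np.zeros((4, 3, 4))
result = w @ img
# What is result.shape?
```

(4, 4, 4)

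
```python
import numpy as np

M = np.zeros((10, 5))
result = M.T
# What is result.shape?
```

(5, 10)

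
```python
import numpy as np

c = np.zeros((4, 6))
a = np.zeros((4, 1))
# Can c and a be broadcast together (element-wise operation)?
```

Yes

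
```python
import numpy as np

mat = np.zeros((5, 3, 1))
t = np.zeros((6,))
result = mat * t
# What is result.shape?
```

(5, 3, 6)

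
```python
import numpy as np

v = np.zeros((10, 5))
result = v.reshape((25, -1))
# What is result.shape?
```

(25, 2)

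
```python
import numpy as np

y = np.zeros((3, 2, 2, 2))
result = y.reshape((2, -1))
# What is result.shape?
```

(2, 12)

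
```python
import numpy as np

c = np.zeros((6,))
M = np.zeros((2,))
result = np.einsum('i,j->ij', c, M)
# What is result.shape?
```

(6, 2)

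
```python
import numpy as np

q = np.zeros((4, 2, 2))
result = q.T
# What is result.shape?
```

(2, 2, 4)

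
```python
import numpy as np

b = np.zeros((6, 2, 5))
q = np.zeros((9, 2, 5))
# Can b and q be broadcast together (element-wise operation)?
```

No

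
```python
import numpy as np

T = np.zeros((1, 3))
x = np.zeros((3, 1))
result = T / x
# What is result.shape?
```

(3, 3)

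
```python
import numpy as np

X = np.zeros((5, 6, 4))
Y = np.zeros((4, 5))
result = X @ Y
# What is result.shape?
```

(5, 6, 5)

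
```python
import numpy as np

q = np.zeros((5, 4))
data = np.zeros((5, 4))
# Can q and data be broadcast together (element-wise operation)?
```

Yes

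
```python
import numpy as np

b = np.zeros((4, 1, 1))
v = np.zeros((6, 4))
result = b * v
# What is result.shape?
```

(4, 6, 4)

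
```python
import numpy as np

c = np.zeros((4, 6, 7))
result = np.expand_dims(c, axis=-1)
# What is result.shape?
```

(4, 6, 7, 1)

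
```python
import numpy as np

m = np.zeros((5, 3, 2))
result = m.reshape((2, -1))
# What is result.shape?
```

(2, 15)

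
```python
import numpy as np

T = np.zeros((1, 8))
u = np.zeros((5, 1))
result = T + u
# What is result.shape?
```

(5, 8)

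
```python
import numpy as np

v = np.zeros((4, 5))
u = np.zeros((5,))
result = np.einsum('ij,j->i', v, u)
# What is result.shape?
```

(4,)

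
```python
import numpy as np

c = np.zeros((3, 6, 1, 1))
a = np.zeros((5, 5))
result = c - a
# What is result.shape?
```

(3, 6, 5, 5)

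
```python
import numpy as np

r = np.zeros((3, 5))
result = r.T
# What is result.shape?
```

(5, 3)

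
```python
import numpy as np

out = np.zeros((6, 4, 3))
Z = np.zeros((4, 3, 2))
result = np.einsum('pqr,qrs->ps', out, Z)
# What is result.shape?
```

(6, 2)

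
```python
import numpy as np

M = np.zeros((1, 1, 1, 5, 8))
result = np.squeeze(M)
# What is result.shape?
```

(5, 8)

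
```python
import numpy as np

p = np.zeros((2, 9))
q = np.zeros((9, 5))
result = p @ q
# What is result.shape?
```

(2, 5)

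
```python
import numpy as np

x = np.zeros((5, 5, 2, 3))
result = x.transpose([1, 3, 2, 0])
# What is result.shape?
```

(5, 3, 2, 5)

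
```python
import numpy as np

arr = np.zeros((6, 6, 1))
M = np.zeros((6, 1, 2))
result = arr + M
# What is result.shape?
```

(6, 6, 2)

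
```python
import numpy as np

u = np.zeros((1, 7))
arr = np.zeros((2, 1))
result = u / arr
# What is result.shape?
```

(2, 7)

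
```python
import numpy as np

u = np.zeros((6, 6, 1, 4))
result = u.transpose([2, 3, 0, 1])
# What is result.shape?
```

(1, 4, 6, 6)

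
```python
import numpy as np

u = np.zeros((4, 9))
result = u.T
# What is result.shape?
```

(9, 4)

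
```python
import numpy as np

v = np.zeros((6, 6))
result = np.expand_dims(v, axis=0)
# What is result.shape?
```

(1, 6, 6)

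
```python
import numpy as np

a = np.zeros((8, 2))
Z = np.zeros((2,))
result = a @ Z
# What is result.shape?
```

(8,)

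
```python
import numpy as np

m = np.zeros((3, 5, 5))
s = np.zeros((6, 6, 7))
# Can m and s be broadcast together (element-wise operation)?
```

No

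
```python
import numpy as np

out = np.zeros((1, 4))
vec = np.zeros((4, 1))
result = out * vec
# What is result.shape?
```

(4, 4)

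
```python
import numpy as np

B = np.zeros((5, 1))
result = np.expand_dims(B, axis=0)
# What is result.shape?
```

(1, 5, 1)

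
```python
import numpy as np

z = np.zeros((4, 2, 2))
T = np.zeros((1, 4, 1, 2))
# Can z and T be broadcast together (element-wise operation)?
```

Yes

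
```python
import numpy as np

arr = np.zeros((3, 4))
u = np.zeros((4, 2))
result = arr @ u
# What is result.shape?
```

(3, 2)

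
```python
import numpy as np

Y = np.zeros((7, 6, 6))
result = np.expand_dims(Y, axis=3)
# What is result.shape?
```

(7, 6, 6, 1)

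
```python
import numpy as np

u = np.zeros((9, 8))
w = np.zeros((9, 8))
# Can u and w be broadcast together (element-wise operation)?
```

Yes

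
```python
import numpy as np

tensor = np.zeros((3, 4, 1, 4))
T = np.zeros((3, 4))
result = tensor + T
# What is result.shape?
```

(3, 4, 3, 4)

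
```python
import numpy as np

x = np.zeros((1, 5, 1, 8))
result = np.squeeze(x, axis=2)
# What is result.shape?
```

(1, 5, 8)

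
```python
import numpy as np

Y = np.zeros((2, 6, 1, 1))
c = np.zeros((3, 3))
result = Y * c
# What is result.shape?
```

(2, 6, 3, 3)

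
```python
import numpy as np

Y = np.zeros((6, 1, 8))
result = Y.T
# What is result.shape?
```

(8, 1, 6)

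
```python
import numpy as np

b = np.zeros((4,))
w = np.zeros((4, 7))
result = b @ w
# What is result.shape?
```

(7,)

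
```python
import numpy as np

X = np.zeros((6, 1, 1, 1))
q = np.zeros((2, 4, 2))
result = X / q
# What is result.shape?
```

(6, 2, 4, 2)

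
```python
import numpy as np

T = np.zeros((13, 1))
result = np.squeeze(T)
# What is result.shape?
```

(13,)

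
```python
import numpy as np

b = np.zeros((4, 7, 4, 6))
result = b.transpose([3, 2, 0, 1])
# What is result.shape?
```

(6, 4, 4, 7)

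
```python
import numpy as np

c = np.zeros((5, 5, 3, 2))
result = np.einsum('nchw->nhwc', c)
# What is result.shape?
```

(5, 3, 2, 5)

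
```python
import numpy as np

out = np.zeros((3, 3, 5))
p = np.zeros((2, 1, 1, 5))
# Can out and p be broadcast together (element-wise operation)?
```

Yes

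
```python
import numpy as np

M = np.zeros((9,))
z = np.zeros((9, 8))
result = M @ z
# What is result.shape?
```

(8,)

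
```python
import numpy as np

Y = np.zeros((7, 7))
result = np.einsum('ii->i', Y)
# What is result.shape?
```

(7,)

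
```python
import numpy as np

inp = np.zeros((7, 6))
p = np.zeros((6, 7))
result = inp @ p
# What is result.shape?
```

(7, 7)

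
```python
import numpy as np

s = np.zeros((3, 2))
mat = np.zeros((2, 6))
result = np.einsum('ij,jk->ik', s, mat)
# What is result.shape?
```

(3, 6)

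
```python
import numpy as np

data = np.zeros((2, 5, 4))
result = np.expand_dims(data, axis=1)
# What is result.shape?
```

(2, 1, 5, 4)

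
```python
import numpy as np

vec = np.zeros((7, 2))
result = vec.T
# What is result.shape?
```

(2, 7)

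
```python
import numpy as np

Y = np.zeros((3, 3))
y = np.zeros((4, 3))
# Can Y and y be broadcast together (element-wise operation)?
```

No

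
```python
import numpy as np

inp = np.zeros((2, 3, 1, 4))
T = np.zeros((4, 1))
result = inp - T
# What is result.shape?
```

(2, 3, 4, 4)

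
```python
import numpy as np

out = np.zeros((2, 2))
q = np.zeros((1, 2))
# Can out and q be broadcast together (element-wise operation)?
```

Yes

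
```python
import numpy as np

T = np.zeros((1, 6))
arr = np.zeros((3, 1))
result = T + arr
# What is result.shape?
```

(3, 6)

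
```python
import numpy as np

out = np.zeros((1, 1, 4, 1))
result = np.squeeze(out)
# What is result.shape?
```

(4,)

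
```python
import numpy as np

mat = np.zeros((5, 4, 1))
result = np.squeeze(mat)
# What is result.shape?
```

(5, 4)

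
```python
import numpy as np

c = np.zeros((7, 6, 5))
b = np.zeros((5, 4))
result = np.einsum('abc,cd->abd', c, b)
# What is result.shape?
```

(7, 6, 4)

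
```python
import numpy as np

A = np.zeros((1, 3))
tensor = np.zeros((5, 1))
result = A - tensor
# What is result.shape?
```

(5, 3)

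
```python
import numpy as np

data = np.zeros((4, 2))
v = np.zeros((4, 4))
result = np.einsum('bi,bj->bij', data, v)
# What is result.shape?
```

(4, 2, 4)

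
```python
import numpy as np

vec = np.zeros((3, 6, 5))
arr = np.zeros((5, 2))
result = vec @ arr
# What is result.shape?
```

(3, 6, 2)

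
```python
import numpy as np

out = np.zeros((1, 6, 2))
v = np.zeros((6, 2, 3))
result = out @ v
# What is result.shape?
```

(6, 6, 3)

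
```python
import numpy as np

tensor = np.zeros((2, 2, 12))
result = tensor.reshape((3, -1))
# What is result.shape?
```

(3, 16)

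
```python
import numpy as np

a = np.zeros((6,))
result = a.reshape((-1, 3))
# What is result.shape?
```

(2, 3)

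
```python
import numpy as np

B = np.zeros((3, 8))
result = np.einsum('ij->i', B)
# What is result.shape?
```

(3,)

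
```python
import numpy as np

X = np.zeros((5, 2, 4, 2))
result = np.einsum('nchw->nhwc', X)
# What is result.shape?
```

(5, 4, 2, 2)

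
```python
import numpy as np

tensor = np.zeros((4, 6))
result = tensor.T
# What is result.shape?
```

(6, 4)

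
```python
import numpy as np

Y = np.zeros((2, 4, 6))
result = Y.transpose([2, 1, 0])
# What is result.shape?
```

(6, 4, 2)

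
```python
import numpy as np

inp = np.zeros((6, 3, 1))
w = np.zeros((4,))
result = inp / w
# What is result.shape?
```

(6, 3, 4)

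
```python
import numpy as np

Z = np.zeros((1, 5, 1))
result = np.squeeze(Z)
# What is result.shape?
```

(5,)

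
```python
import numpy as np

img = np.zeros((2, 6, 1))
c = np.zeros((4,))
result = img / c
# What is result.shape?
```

(2, 6, 4)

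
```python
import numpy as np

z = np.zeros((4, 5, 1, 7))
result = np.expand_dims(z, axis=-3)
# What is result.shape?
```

(4, 5, 1, 1, 7)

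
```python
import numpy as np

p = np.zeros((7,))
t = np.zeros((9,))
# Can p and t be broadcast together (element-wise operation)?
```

No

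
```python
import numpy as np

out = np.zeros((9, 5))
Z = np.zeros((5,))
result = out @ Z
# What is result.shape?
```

(9,)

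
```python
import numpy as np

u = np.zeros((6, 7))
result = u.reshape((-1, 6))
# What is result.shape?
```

(7, 6)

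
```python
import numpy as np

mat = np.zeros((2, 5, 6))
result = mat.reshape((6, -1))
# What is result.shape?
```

(6, 10)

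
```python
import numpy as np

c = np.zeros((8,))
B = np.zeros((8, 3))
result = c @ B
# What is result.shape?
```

(3,)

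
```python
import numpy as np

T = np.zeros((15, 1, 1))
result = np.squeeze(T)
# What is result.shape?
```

(15,)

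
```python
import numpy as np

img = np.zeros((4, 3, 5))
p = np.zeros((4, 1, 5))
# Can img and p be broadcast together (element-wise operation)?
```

Yes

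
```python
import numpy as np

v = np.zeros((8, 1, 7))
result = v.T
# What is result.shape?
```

(7, 1, 8)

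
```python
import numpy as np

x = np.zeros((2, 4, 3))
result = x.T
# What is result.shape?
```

(3, 4, 2)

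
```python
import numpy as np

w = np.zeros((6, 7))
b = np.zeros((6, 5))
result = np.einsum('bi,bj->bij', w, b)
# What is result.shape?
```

(6, 7, 5)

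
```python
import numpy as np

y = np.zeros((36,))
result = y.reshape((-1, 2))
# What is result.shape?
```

(18, 2)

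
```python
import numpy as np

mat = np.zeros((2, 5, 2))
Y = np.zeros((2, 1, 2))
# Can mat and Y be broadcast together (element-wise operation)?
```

Yes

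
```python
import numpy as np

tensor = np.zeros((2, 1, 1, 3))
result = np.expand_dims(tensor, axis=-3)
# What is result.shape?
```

(2, 1, 1, 1, 3)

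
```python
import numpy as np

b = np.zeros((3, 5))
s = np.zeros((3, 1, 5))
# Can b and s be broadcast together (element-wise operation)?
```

Yes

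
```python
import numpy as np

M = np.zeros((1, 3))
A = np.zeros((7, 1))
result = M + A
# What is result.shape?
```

(7, 3)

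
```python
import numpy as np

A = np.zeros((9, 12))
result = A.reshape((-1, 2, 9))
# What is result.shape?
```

(6, 2, 9)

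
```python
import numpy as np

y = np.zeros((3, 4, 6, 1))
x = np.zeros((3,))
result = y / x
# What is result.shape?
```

(3, 4, 6, 3)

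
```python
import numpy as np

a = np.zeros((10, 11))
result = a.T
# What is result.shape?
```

(11, 10)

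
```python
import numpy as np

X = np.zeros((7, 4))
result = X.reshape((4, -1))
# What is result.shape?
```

(4, 7)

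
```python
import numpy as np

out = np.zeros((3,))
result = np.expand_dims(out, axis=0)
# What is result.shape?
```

(1, 3)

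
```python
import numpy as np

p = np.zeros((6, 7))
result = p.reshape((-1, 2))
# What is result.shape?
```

(21, 2)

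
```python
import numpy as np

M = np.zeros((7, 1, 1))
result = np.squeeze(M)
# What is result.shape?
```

(7,)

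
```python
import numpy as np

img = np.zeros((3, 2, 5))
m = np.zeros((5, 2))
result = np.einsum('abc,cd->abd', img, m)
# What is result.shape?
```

(3, 2, 2)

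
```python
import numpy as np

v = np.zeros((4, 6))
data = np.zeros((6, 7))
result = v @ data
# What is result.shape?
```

(4, 7)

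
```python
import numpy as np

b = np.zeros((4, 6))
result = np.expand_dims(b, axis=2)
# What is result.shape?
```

(4, 6, 1)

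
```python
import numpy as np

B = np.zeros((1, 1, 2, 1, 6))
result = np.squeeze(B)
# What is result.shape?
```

(2, 6)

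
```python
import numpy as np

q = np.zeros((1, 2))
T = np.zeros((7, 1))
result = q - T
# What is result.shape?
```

(7, 2)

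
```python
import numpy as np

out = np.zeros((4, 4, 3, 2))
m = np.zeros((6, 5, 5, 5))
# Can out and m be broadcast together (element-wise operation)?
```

No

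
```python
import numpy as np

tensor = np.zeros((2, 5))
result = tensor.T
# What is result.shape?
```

(5, 2)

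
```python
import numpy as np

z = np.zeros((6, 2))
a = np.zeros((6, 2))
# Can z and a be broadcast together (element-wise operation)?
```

Yes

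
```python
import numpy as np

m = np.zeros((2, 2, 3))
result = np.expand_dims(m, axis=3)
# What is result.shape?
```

(2, 2, 3, 1)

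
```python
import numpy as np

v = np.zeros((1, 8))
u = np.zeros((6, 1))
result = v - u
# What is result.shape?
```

(6, 8)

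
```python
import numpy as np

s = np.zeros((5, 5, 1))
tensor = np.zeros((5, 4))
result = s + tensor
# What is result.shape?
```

(5, 5, 4)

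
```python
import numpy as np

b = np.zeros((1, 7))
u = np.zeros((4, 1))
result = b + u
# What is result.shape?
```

(4, 7)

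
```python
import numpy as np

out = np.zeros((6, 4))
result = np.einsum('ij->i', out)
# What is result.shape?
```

(6,)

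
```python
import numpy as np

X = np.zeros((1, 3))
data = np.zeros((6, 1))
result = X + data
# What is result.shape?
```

(6, 3)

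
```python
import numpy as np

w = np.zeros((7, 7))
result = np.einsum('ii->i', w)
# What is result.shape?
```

(7,)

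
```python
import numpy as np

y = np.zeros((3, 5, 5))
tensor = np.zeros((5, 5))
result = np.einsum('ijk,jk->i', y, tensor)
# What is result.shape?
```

(3,)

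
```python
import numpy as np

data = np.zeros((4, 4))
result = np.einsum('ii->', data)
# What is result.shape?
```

()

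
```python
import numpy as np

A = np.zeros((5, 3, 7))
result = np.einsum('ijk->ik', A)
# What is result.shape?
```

(5, 7)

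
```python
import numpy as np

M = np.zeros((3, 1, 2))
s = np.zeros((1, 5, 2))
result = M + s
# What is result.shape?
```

(3, 5, 2)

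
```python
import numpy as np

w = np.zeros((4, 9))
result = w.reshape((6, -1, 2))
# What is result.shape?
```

(6, 3, 2)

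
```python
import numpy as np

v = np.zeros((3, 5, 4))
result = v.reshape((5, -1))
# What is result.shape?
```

(5, 12)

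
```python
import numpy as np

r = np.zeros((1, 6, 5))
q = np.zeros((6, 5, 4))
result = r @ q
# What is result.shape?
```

(6, 6, 4)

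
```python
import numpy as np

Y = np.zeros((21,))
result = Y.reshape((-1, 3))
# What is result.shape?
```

(7, 3)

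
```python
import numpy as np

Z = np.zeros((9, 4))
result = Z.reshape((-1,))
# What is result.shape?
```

(36,)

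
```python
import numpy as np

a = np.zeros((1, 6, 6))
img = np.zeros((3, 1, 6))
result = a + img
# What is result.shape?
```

(3, 6, 6)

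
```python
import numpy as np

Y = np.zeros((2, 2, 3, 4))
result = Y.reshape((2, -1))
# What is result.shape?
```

(2, 24)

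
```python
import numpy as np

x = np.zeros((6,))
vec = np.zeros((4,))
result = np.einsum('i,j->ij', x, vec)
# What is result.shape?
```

(6, 4)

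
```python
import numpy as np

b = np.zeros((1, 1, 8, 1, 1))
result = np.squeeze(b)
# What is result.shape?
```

(8,)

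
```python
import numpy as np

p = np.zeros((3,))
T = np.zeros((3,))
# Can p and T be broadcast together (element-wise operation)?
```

Yes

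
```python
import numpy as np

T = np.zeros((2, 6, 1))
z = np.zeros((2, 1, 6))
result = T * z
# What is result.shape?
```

(2, 6, 6)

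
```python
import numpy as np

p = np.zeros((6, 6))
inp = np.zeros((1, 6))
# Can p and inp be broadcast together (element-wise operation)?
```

Yes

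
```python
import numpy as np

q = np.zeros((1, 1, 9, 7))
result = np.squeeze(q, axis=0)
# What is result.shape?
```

(1, 9, 7)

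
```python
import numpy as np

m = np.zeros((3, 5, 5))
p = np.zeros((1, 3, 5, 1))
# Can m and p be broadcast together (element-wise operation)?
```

Yes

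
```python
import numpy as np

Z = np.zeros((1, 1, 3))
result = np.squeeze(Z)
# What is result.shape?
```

(3,)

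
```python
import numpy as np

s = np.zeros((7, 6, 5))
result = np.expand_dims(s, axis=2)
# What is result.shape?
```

(7, 6, 1, 5)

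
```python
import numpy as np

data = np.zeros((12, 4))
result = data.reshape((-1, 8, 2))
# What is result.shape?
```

(3, 8, 2)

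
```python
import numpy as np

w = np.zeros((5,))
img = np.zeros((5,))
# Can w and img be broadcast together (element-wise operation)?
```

Yes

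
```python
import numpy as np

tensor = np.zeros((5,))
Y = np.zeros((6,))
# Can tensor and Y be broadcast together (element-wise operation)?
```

No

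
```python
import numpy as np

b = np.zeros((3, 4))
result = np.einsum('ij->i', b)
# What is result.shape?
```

(3,)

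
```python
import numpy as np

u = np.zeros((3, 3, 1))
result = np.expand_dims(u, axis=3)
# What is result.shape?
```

(3, 3, 1, 1)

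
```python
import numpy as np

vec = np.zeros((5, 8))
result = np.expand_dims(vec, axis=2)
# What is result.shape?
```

(5, 8, 1)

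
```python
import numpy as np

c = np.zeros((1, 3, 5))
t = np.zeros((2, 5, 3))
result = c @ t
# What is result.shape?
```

(2, 3, 3)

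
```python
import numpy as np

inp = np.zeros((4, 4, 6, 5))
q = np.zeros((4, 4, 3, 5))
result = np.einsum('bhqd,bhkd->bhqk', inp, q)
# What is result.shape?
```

(4, 4, 6, 3)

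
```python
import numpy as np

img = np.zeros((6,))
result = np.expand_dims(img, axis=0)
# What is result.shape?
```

(1, 6)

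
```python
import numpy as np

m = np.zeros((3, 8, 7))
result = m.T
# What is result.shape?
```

(7, 8, 3)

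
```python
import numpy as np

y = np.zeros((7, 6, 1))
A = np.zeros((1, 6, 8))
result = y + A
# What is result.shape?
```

(7, 6, 8)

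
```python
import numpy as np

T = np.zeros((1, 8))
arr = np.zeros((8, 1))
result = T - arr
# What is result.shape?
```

(8, 8)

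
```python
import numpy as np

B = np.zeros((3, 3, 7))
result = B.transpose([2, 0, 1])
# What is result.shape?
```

(7, 3, 3)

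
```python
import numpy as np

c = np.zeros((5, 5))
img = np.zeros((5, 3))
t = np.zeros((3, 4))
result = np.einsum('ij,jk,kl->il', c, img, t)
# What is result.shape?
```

(5, 4)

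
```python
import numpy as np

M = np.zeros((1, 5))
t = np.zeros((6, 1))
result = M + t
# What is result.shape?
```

(6, 5)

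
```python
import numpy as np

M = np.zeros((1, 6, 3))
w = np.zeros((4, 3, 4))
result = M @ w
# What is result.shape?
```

(4, 6, 4)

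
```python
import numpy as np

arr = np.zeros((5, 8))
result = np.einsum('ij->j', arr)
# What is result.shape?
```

(8,)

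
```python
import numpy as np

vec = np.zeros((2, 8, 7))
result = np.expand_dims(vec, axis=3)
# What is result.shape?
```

(2, 8, 7, 1)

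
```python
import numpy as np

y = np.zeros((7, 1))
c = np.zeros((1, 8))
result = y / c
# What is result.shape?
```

(7, 8)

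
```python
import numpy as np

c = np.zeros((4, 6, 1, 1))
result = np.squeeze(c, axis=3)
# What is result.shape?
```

(4, 6, 1)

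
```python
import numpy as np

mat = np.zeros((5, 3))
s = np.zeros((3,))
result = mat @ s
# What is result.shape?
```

(5,)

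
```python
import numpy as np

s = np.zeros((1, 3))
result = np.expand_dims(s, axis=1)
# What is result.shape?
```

(1, 1, 3)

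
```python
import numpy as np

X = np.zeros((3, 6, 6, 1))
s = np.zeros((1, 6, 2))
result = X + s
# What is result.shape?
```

(3, 6, 6, 2)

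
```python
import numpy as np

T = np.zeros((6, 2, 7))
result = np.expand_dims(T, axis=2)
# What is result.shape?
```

(6, 2, 1, 7)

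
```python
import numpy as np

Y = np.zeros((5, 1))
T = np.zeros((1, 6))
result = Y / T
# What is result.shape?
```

(5, 6)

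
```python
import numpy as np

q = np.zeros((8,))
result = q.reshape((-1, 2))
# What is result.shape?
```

(4, 2)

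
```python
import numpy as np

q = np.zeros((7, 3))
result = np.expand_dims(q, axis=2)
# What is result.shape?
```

(7, 3, 1)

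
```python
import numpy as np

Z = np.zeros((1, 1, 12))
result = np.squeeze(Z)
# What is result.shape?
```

(12,)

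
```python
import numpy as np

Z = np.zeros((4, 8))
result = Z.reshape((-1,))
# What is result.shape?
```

(32,)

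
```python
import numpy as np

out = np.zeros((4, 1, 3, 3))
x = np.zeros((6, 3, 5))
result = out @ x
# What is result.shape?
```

(4, 6, 3, 5)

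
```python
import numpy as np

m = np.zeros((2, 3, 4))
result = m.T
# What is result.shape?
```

(4, 3, 2)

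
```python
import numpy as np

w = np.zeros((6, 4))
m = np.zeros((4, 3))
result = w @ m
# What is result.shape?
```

(6, 3)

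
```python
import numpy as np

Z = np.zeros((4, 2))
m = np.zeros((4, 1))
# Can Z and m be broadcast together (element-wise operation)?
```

Yes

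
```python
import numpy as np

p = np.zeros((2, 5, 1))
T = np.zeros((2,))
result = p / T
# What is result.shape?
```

(2, 5, 2)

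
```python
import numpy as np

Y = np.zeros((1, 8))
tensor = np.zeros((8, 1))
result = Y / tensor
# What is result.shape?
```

(8, 8)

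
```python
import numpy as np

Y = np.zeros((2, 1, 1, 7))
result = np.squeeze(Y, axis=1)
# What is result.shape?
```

(2, 1, 7)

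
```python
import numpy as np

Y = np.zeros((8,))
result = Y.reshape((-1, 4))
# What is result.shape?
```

(2, 4)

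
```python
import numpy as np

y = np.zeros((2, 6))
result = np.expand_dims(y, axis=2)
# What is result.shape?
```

(2, 6, 1)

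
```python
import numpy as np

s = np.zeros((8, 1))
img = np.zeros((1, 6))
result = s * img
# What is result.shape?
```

(8, 6)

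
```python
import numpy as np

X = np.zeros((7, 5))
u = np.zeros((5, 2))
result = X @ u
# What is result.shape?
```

(7, 2)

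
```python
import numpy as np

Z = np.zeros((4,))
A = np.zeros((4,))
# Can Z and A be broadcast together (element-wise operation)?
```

Yes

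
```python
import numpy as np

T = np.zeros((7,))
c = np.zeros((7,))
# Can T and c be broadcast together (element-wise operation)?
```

Yes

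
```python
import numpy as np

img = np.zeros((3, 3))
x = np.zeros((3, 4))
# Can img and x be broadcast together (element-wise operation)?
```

No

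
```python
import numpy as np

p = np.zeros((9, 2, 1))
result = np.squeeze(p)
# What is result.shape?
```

(9, 2)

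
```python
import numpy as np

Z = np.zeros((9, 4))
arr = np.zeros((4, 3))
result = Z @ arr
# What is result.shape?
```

(9, 3)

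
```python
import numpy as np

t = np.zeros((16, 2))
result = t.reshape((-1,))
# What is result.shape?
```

(32,)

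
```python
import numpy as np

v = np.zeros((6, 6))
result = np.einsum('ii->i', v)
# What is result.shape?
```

(6,)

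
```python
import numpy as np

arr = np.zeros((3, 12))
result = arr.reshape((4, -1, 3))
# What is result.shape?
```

(4, 3, 3)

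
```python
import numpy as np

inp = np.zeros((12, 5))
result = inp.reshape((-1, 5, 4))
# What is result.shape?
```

(3, 5, 4)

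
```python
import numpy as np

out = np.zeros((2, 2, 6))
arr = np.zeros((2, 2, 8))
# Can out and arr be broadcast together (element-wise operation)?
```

No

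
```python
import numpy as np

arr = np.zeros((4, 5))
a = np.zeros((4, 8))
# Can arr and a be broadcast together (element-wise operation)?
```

No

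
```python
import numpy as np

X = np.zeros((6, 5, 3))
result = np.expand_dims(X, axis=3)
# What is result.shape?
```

(6, 5, 3, 1)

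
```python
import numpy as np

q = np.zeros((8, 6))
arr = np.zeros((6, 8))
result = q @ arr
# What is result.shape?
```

(8, 8)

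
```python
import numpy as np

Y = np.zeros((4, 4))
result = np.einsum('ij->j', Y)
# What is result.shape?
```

(4,)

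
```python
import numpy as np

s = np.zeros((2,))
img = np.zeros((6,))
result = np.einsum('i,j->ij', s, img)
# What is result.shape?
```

(2, 6)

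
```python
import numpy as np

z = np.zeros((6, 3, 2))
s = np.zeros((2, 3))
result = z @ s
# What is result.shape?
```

(6, 3, 3)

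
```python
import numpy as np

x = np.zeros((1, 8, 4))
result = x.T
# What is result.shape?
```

(4, 8, 1)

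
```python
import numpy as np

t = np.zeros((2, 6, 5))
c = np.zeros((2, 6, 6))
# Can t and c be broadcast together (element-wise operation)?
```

No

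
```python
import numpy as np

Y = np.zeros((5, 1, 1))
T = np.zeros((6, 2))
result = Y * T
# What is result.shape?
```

(5, 6, 2)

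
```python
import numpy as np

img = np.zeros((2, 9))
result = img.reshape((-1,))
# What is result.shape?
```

(18,)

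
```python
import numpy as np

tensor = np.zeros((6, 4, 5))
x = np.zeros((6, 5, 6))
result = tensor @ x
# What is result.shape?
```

(6, 4, 6)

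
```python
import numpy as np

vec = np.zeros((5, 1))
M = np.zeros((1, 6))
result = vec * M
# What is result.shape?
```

(5, 6)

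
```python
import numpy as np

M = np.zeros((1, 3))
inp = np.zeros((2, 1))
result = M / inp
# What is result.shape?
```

(2, 3)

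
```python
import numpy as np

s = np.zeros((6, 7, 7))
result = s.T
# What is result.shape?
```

(7, 7, 6)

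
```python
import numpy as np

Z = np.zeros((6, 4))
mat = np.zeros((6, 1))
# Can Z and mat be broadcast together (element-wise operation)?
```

Yes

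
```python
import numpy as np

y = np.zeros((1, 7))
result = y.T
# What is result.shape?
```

(7, 1)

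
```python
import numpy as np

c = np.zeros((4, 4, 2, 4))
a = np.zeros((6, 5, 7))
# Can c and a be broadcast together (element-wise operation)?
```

No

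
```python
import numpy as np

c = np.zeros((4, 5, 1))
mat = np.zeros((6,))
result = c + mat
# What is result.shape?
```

(4, 5, 6)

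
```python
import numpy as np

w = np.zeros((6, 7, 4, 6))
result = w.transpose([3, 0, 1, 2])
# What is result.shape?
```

(6, 6, 7, 4)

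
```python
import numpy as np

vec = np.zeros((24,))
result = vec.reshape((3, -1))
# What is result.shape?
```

(3, 8)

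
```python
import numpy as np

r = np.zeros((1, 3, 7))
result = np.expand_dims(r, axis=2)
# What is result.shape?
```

(1, 3, 1, 7)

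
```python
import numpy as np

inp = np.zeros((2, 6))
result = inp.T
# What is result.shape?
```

(6, 2)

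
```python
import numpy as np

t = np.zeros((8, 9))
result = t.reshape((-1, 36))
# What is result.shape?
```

(2, 36)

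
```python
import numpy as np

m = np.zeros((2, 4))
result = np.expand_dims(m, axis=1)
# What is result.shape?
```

(2, 1, 4)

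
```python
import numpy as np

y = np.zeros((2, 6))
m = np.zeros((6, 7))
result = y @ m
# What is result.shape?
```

(2, 7)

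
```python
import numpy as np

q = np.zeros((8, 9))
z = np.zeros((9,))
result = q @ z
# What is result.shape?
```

(8,)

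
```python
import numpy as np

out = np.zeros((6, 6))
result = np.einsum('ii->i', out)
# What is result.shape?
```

(6,)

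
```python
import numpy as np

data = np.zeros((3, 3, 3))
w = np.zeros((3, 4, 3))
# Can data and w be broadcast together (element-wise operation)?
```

No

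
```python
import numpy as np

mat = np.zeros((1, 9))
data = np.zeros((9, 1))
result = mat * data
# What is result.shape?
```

(9, 9)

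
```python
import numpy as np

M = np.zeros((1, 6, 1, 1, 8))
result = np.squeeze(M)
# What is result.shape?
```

(6, 8)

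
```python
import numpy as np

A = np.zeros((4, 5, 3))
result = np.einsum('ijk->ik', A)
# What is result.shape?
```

(4, 3)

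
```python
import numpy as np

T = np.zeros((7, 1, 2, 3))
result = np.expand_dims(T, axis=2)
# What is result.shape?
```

(7, 1, 1, 2, 3)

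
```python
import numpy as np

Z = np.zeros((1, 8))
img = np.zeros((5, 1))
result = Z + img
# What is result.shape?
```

(5, 8)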